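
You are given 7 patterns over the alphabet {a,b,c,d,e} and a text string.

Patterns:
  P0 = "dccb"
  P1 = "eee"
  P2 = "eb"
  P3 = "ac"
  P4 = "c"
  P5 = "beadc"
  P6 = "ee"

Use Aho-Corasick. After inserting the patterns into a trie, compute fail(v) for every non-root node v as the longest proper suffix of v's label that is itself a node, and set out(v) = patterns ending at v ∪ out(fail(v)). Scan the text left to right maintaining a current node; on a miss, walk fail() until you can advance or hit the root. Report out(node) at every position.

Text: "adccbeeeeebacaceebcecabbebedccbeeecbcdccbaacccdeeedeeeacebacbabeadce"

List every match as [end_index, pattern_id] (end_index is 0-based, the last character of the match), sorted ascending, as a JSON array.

Construct AC machine:
Trie (insert patterns):
  0='ε' goto a→9 b→12 c→11 d→1 e→5
  1='d' goto c→2
  2='dc' goto c→3
  3='dcc' goto b→4
  4='dccb' goto ·  [P0 ends]
  5='e' goto b→8 e→6
  6='ee' goto e→7  [P6 ends]
  7='eee' goto ·  [P1 ends]
  8='eb' goto ·  [P2 ends]
  9='a' goto c→10
  10='ac' goto ·  [P3 ends]
  11='c' goto ·  [P4 ends]
  12='b' goto e→13
  13='be' goto a→14
  14='bea' goto d→15
  15='bead' goto c→16
  16='beadc' goto ·  [P5 ends]

Failure links (BFS by depth):
  fail(1) 'd': from fail(0)=0 chase 'd': 0 ⇒ 0;  out=∅∪out(0)=∅
  fail(5) 'e': from fail(0)=0 chase 'e': 0 ⇒ 0;  out=∅∪out(0)=∅
  fail(9) 'a': from fail(0)=0 chase 'a': 0 ⇒ 0;  out=∅∪out(0)=∅
  fail(11) 'c': from fail(0)=0 chase 'c': 0 ⇒ 0;  out={4}∪out(0)={4}
  fail(12) 'b': from fail(0)=0 chase 'b': 0 ⇒ 0;  out=∅∪out(0)=∅
  fail(2) 'dc': from fail(1)=0 chase 'c': 0 ⇒ 11;  out=∅∪out(11)={4}
  fail(6) 'ee': from fail(5)=0 chase 'e': 0 ⇒ 5;  out={6}∪out(5)={6}
  fail(8) 'eb': from fail(5)=0 chase 'b': 0 ⇒ 12;  out={2}∪out(12)={2}
  fail(10) 'ac': from fail(9)=0 chase 'c': 0 ⇒ 11;  out={3}∪out(11)={3,4}
  fail(13) 'be': from fail(12)=0 chase 'e': 0 ⇒ 5;  out=∅∪out(5)=∅
  fail(3) 'dcc': from fail(2)=11 chase 'c': 11→0 ⇒ 11;  out=∅∪out(11)={4}
  fail(7) 'eee': from fail(6)=5 chase 'e': 5 ⇒ 6;  out={1}∪out(6)={1,6}
  fail(14) 'bea': from fail(13)=5 chase 'a': 5→0 ⇒ 9;  out=∅∪out(9)=∅
  fail(4) 'dccb': from fail(3)=11 chase 'b': 11→0 ⇒ 12;  out={0}∪out(12)={0}
  fail(15) 'bead': from fail(14)=9 chase 'd': 9→0 ⇒ 1;  out=∅∪out(1)=∅
  fail(16) 'beadc': from fail(15)=1 chase 'c': 1 ⇒ 2;  out={5}∪out(2)={4,5}

Run:
[0] read 'a'  n0⇒n9
[1] read 'd'  n9⇒n1 (fail-walked)
[2] read 'c'  n1⇒n2  emit P4@[2:2]
[3] read 'c'  n2⇒n3  emit P4@[3:3]
[4] read 'b'  n3⇒n4  emit P0@[1:4]
[5] read 'e'  n4⇒n13 (fail-walked)
[6] read 'e'  n13⇒n6 (fail-walked)  emit P6@[5:6]
[7] read 'e'  n6⇒n7  emit P1@[5:7],P6@[6:7]
[8] read 'e'  n7⇒n7 (fail-walked)  emit P1@[6:8],P6@[7:8]
[9] read 'e'  n7⇒n7 (fail-walked)  emit P1@[7:9],P6@[8:9]
[10] read 'b'  n7⇒n8 (fail-walked)  emit P2@[9:10]
[11] read 'a'  n8⇒n9 (fail-walked)
[12] read 'c'  n9⇒n10  emit P3@[11:12],P4@[12:12]
[13] read 'a'  n10⇒n9 (fail-walked)
[14] read 'c'  n9⇒n10  emit P3@[13:14],P4@[14:14]
[15] read 'e'  n10⇒n5 (fail-walked)
[16] read 'e'  n5⇒n6  emit P6@[15:16]
[17] read 'b'  n6⇒n8 (fail-walked)  emit P2@[16:17]
[18] read 'c'  n8⇒n11 (fail-walked)  emit P4@[18:18]
[19] read 'e'  n11⇒n5 (fail-walked)
[20] read 'c'  n5⇒n11 (fail-walked)  emit P4@[20:20]
[21] read 'a'  n11⇒n9 (fail-walked)
[22] read 'b'  n9⇒n12 (fail-walked)
[23] read 'b'  n12⇒n12 (fail-walked)
[24] read 'e'  n12⇒n13
[25] read 'b'  n13⇒n8 (fail-walked)  emit P2@[24:25]
[26] read 'e'  n8⇒n13 (fail-walked)
[27] read 'd'  n13⇒n1 (fail-walked)
[28] read 'c'  n1⇒n2  emit P4@[28:28]
[29] read 'c'  n2⇒n3  emit P4@[29:29]
[30] read 'b'  n3⇒n4  emit P0@[27:30]
[31] read 'e'  n4⇒n13 (fail-walked)
[32] read 'e'  n13⇒n6 (fail-walked)  emit P6@[31:32]
[33] read 'e'  n6⇒n7  emit P1@[31:33],P6@[32:33]
[34] read 'c'  n7⇒n11 (fail-walked)  emit P4@[34:34]
[35] read 'b'  n11⇒n12 (fail-walked)
[36] read 'c'  n12⇒n11 (fail-walked)  emit P4@[36:36]
[37] read 'd'  n11⇒n1 (fail-walked)
[38] read 'c'  n1⇒n2  emit P4@[38:38]
[39] read 'c'  n2⇒n3  emit P4@[39:39]
[40] read 'b'  n3⇒n4  emit P0@[37:40]
[41] read 'a'  n4⇒n9 (fail-walked)
[42] read 'a'  n9⇒n9 (fail-walked)
[43] read 'c'  n9⇒n10  emit P3@[42:43],P4@[43:43]
[44] read 'c'  n10⇒n11 (fail-walked)  emit P4@[44:44]
[45] read 'c'  n11⇒n11 (fail-walked)  emit P4@[45:45]
[46] read 'd'  n11⇒n1 (fail-walked)
[47] read 'e'  n1⇒n5 (fail-walked)
[48] read 'e'  n5⇒n6  emit P6@[47:48]
[49] read 'e'  n6⇒n7  emit P1@[47:49],P6@[48:49]
[50] read 'd'  n7⇒n1 (fail-walked)
[51] read 'e'  n1⇒n5 (fail-walked)
[52] read 'e'  n5⇒n6  emit P6@[51:52]
[53] read 'e'  n6⇒n7  emit P1@[51:53],P6@[52:53]
[54] read 'a'  n7⇒n9 (fail-walked)
[55] read 'c'  n9⇒n10  emit P3@[54:55],P4@[55:55]
[56] read 'e'  n10⇒n5 (fail-walked)
[57] read 'b'  n5⇒n8  emit P2@[56:57]
[58] read 'a'  n8⇒n9 (fail-walked)
[59] read 'c'  n9⇒n10  emit P3@[58:59],P4@[59:59]
[60] read 'b'  n10⇒n12 (fail-walked)
[61] read 'a'  n12⇒n9 (fail-walked)
[62] read 'b'  n9⇒n12 (fail-walked)
[63] read 'e'  n12⇒n13
[64] read 'a'  n13⇒n14
[65] read 'd'  n14⇒n15
[66] read 'c'  n15⇒n16  emit P4@[66:66],P5@[62:66]
[67] read 'e'  n16⇒n5 (fail-walked)

All matches (sorted): [[2,4],[3,4],[4,0],[6,6],[7,1],[7,6],[8,1],[8,6],[9,1],[9,6],[10,2],[12,3],[12,4],[14,3],[14,4],[16,6],[17,2],[18,4],[20,4],[25,2],[28,4],[29,4],[30,0],[32,6],[33,1],[33,6],[34,4],[36,4],[38,4],[39,4],[40,0],[43,3],[43,4],[44,4],[45,4],[48,6],[49,1],[49,6],[52,6],[53,1],[53,6],[55,3],[55,4],[57,2],[59,3],[59,4],[66,4],[66,5]]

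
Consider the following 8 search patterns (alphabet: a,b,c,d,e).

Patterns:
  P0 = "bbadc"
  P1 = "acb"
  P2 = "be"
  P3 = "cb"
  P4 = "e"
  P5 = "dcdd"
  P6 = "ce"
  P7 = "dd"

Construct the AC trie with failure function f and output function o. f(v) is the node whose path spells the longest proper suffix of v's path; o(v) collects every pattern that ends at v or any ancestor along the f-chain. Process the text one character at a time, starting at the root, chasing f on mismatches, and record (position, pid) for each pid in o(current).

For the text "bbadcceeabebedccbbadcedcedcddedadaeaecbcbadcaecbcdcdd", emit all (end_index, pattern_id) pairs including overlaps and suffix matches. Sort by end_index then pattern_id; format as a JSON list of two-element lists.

Build automaton:
Trie nodes:
  n0 'ε': a→6 b→1 c→10 d→13 e→12
  n1 'b': b→2 e→9
  n2 'bb': a→3
  n3 'bba': d→4
  n4 'bbad': c→5
  n5 'bbadc': ·  [P0 ends]
  n6 'a': c→7
  n7 'ac': b→8
  n8 'acb': ·  [P1 ends]
  n9 'be': ·  [P2 ends]
  n10 'c': b→11 e→17
  n11 'cb': ·  [P3 ends]
  n12 'e': ·  [P4 ends]
  n13 'd': c→14 d→18
  n14 'dc': d→15
  n15 'dcd': d→16
  n16 'dcdd': ·  [P5 ends]
  n17 'ce': ·  [P6 ends]
  n18 'dd': ·  [P7 ends]

BFS fail/out derivation:
  fail(1) 'b': from fail(0)=0 chase 'b': 0 ⇒ 0;  out=∅∪out(0)=∅
  fail(6) 'a': from fail(0)=0 chase 'a': 0 ⇒ 0;  out=∅∪out(0)=∅
  fail(10) 'c': from fail(0)=0 chase 'c': 0 ⇒ 0;  out=∅∪out(0)=∅
  fail(12) 'e': from fail(0)=0 chase 'e': 0 ⇒ 0;  out={4}∪out(0)={4}
  fail(13) 'd': from fail(0)=0 chase 'd': 0 ⇒ 0;  out=∅∪out(0)=∅
  fail(2) 'bb': from fail(1)=0 chase 'b': 0 ⇒ 1;  out=∅∪out(1)=∅
  fail(7) 'ac': from fail(6)=0 chase 'c': 0 ⇒ 10;  out=∅∪out(10)=∅
  fail(9) 'be': from fail(1)=0 chase 'e': 0 ⇒ 12;  out={2}∪out(12)={2,4}
  fail(11) 'cb': from fail(10)=0 chase 'b': 0 ⇒ 1;  out={3}∪out(1)={3}
  fail(14) 'dc': from fail(13)=0 chase 'c': 0 ⇒ 10;  out=∅∪out(10)=∅
  fail(17) 'ce': from fail(10)=0 chase 'e': 0 ⇒ 12;  out={6}∪out(12)={4,6}
  fail(18) 'dd': from fail(13)=0 chase 'd': 0 ⇒ 13;  out={7}∪out(13)={7}
  fail(3) 'bba': from fail(2)=1 chase 'a': 1→0 ⇒ 6;  out=∅∪out(6)=∅
  fail(8) 'acb': from fail(7)=10 chase 'b': 10 ⇒ 11;  out={1}∪out(11)={1,3}
  fail(15) 'dcd': from fail(14)=10 chase 'd': 10→0 ⇒ 13;  out=∅∪out(13)=∅
  fail(4) 'bbad': from fail(3)=6 chase 'd': 6→0 ⇒ 13;  out=∅∪out(13)=∅
  fail(16) 'dcdd': from fail(15)=13 chase 'd': 13 ⇒ 18;  out={5}∪out(18)={5,7}
  fail(5) 'bbadc': from fail(4)=13 chase 'c': 13 ⇒ 14;  out={0}∪out(14)={0}

Text stream:
[0] read 'b'  n0⇒n1
[1] read 'b'  n1⇒n2
[2] read 'a'  n2⇒n3
[3] read 'd'  n3⇒n4
[4] read 'c'  n4⇒n5  emit P0@[0:4]
[5] read 'c'  n5⇒n10 ·f
[6] read 'e'  n10⇒n17  emit P4@[6:6],P6@[5:6]
[7] read 'e'  n17⇒n12 ·f  emit P4@[7:7]
[8] read 'a'  n12⇒n6 ·f
[9] read 'b'  n6⇒n1 ·f
[10] read 'e'  n1⇒n9  emit P2@[9:10],P4@[10:10]
[11] read 'b'  n9⇒n1 ·f
[12] read 'e'  n1⇒n9  emit P2@[11:12],P4@[12:12]
[13] read 'd'  n9⇒n13 ·f
[14] read 'c'  n13⇒n14
[15] read 'c'  n14⇒n10 ·f
[16] read 'b'  n10⇒n11  emit P3@[15:16]
[17] read 'b'  n11⇒n2 ·f
[18] read 'a'  n2⇒n3
[19] read 'd'  n3⇒n4
[20] read 'c'  n4⇒n5  emit P0@[16:20]
[21] read 'e'  n5⇒n17 ·f  emit P4@[21:21],P6@[20:21]
[22] read 'd'  n17⇒n13 ·f
[23] read 'c'  n13⇒n14
[24] read 'e'  n14⇒n17 ·f  emit P4@[24:24],P6@[23:24]
[25] read 'd'  n17⇒n13 ·f
[26] read 'c'  n13⇒n14
[27] read 'd'  n14⇒n15
[28] read 'd'  n15⇒n16  emit P5@[25:28],P7@[27:28]
[29] read 'e'  n16⇒n12 ·f  emit P4@[29:29]
[30] read 'd'  n12⇒n13 ·f
[31] read 'a'  n13⇒n6 ·f
[32] read 'd'  n6⇒n13 ·f
[33] read 'a'  n13⇒n6 ·f
[34] read 'e'  n6⇒n12 ·f  emit P4@[34:34]
[35] read 'a'  n12⇒n6 ·f
[36] read 'e'  n6⇒n12 ·f  emit P4@[36:36]
[37] read 'c'  n12⇒n10 ·f
[38] read 'b'  n10⇒n11  emit P3@[37:38]
[39] read 'c'  n11⇒n10 ·f
[40] read 'b'  n10⇒n11  emit P3@[39:40]
[41] read 'a'  n11⇒n6 ·f
[42] read 'd'  n6⇒n13 ·f
[43] read 'c'  n13⇒n14
[44] read 'a'  n14⇒n6 ·f
[45] read 'e'  n6⇒n12 ·f  emit P4@[45:45]
[46] read 'c'  n12⇒n10 ·f
[47] read 'b'  n10⇒n11  emit P3@[46:47]
[48] read 'c'  n11⇒n10 ·f
[49] read 'd'  n10⇒n13 ·f
[50] read 'c'  n13⇒n14
[51] read 'd'  n14⇒n15
[52] read 'd'  n15⇒n16  emit P5@[49:52],P7@[51:52]

Result: [[4,0],[6,4],[6,6],[7,4],[10,2],[10,4],[12,2],[12,4],[16,3],[20,0],[21,4],[21,6],[24,4],[24,6],[28,5],[28,7],[29,4],[34,4],[36,4],[38,3],[40,3],[45,4],[47,3],[52,5],[52,7]]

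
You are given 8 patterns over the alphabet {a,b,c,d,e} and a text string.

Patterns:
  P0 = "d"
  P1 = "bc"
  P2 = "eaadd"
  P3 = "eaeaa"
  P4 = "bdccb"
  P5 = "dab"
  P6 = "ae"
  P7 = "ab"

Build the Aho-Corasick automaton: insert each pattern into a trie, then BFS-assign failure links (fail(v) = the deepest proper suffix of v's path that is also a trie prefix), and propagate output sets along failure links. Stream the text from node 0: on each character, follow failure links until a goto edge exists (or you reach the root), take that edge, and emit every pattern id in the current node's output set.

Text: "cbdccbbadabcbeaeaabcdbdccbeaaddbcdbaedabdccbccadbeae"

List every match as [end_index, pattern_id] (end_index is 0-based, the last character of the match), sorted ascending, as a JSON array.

Build automaton:
Trie nodes:
  n0 'ε': a→18 b→2 d→1 e→4
  n1 'd': a→16  [P0 ends]
  n2 'b': c→3 d→12
  n3 'bc': ·  [P1 ends]
  n4 'e': a→5
  n5 'ea': a→6 e→9
  n6 'eaa': d→7
  n7 'eaad': d→8
  n8 'eaadd': ·  [P2 ends]
  n9 'eae': a→10
  n10 'eaea': a→11
  n11 'eaeaa': ·  [P3 ends]
  n12 'bd': c→13
  n13 'bdc': c→14
  n14 'bdcc': b→15
  n15 'bdccb': ·  [P4 ends]
  n16 'da': b→17
  n17 'dab': ·  [P5 ends]
  n18 'a': b→20 e→19
  n19 'ae': ·  [P6 ends]
  n20 'ab': ·  [P7 ends]

BFS fail/out derivation:
  fail(1) 'd': from fail(0)=0 chase 'd': 0 ⇒ 0;  out={0}∪out(0)={0}
  fail(2) 'b': from fail(0)=0 chase 'b': 0 ⇒ 0;  out=∅∪out(0)=∅
  fail(4) 'e': from fail(0)=0 chase 'e': 0 ⇒ 0;  out=∅∪out(0)=∅
  fail(18) 'a': from fail(0)=0 chase 'a': 0 ⇒ 0;  out=∅∪out(0)=∅
  fail(3) 'bc': from fail(2)=0 chase 'c': 0 ⇒ 0;  out={1}∪out(0)={1}
  fail(5) 'ea': from fail(4)=0 chase 'a': 0 ⇒ 18;  out=∅∪out(18)=∅
  fail(12) 'bd': from fail(2)=0 chase 'd': 0 ⇒ 1;  out=∅∪out(1)={0}
  fail(16) 'da': from fail(1)=0 chase 'a': 0 ⇒ 18;  out=∅∪out(18)=∅
  fail(19) 'ae': from fail(18)=0 chase 'e': 0 ⇒ 4;  out={6}∪out(4)={6}
  fail(20) 'ab': from fail(18)=0 chase 'b': 0 ⇒ 2;  out={7}∪out(2)={7}
  fail(6) 'eaa': from fail(5)=18 chase 'a': 18→0 ⇒ 18;  out=∅∪out(18)=∅
  fail(9) 'eae': from fail(5)=18 chase 'e': 18 ⇒ 19;  out=∅∪out(19)={6}
  fail(13) 'bdc': from fail(12)=1 chase 'c': 1→0 ⇒ 0;  out=∅∪out(0)=∅
  fail(17) 'dab': from fail(16)=18 chase 'b': 18 ⇒ 20;  out={5}∪out(20)={5,7}
  fail(7) 'eaad': from fail(6)=18 chase 'd': 18→0 ⇒ 1;  out=∅∪out(1)={0}
  fail(10) 'eaea': from fail(9)=19 chase 'a': 19→4 ⇒ 5;  out=∅∪out(5)=∅
  fail(14) 'bdcc': from fail(13)=0 chase 'c': 0 ⇒ 0;  out=∅∪out(0)=∅
  fail(8) 'eaadd': from fail(7)=1 chase 'd': 1→0 ⇒ 1;  out={2}∪out(1)={0,2}
  fail(11) 'eaeaa': from fail(10)=5 chase 'a': 5 ⇒ 6;  out={3}∪out(6)={3}
  fail(15) 'bdccb': from fail(14)=0 chase 'b': 0 ⇒ 2;  out={4}∪out(2)={4}

Text stream:
i=0 'c': node 0→0
i=1 'b': node 0→2
i=2 'd': node 2→12  → match P0@[2:2]
i=3 'c': node 12→13
i=4 'c': node 13→14
i=5 'b': node 14→15  → match P4@[1:5]
i=6 'b': node 15→2 ·f
i=7 'a': node 2→18 ·f
i=8 'd': node 18→1 ·f  → match P0@[8:8]
i=9 'a': node 1→16
i=10 'b': node 16→17  → match P5@[8:10],P7@[9:10]
i=11 'c': node 17→3 ·f  → match P1@[10:11]
i=12 'b': node 3→2 ·f
i=13 'e': node 2→4 ·f
i=14 'a': node 4→5
i=15 'e': node 5→9  → match P6@[14:15]
i=16 'a': node 9→10
i=17 'a': node 10→11  → match P3@[13:17]
i=18 'b': node 11→20 ·f  → match P7@[17:18]
i=19 'c': node 20→3 ·f  → match P1@[18:19]
i=20 'd': node 3→1 ·f  → match P0@[20:20]
i=21 'b': node 1→2 ·f
i=22 'd': node 2→12  → match P0@[22:22]
i=23 'c': node 12→13
i=24 'c': node 13→14
i=25 'b': node 14→15  → match P4@[21:25]
i=26 'e': node 15→4 ·f
i=27 'a': node 4→5
i=28 'a': node 5→6
i=29 'd': node 6→7  → match P0@[29:29]
i=30 'd': node 7→8  → match P0@[30:30],P2@[26:30]
i=31 'b': node 8→2 ·f
i=32 'c': node 2→3  → match P1@[31:32]
i=33 'd': node 3→1 ·f  → match P0@[33:33]
i=34 'b': node 1→2 ·f
i=35 'a': node 2→18 ·f
i=36 'e': node 18→19  → match P6@[35:36]
i=37 'd': node 19→1 ·f  → match P0@[37:37]
i=38 'a': node 1→16
i=39 'b': node 16→17  → match P5@[37:39],P7@[38:39]
i=40 'd': node 17→12 ·f  → match P0@[40:40]
i=41 'c': node 12→13
i=42 'c': node 13→14
i=43 'b': node 14→15  → match P4@[39:43]
i=44 'c': node 15→3 ·f  → match P1@[43:44]
i=45 'c': node 3→0 ·f
i=46 'a': node 0→18
i=47 'd': node 18→1 ·f  → match P0@[47:47]
i=48 'b': node 1→2 ·f
i=49 'e': node 2→4 ·f
i=50 'a': node 4→5
i=51 'e': node 5→9  → match P6@[50:51]

Matches: [[2,0],[5,4],[8,0],[10,5],[10,7],[11,1],[15,6],[17,3],[18,7],[19,1],[20,0],[22,0],[25,4],[29,0],[30,0],[30,2],[32,1],[33,0],[36,6],[37,0],[39,5],[39,7],[40,0],[43,4],[44,1],[47,0],[51,6]]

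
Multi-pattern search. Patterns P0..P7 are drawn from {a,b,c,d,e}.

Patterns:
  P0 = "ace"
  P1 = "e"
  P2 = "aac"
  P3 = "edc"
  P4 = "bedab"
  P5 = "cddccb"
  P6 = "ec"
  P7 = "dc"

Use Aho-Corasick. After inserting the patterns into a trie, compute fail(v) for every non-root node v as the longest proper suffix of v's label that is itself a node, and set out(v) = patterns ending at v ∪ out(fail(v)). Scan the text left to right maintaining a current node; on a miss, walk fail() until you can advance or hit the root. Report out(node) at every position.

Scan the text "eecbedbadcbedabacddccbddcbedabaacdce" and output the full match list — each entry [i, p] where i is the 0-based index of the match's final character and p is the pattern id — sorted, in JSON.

Build:
Trie (insert patterns):
  n0 'ε': a→1 b→9 c→14 d→21 e→4
  n1 'a': a→5 c→2
  n2 'ac': e→3
  n3 'ace': ·  ←P0
  n4 'e': c→20 d→7  ←P1
  n5 'aa': c→6
  n6 'aac': ·  ←P2
  n7 'ed': c→8
  n8 'edc': ·  ←P3
  n9 'b': e→10
  n10 'be': d→11
  n11 'bed': a→12
  n12 'beda': b→13
  n13 'bedab': ·  ←P4
  n14 'c': d→15
  n15 'cd': d→16
  n16 'cdd': c→17
  n17 'cddc': c→18
  n18 'cddcc': b→19
  n19 'cddccb': ·  ←P5
  n20 'ec': ·  ←P6
  n21 'd': c→22
  n22 'dc': ·  ←P7

Failure links (BFS by depth):
  fail(1) 'a': from fail(0)=0 chase 'a': 0 ⇒ 0;  out=∅∪out(0)=∅
  fail(4) 'e': from fail(0)=0 chase 'e': 0 ⇒ 0;  out={1}∪out(0)={1}
  fail(9) 'b': from fail(0)=0 chase 'b': 0 ⇒ 0;  out=∅∪out(0)=∅
  fail(14) 'c': from fail(0)=0 chase 'c': 0 ⇒ 0;  out=∅∪out(0)=∅
  fail(21) 'd': from fail(0)=0 chase 'd': 0 ⇒ 0;  out=∅∪out(0)=∅
  fail(2) 'ac': from fail(1)=0 chase 'c': 0 ⇒ 14;  out=∅∪out(14)=∅
  fail(5) 'aa': from fail(1)=0 chase 'a': 0 ⇒ 1;  out=∅∪out(1)=∅
  fail(7) 'ed': from fail(4)=0 chase 'd': 0 ⇒ 21;  out=∅∪out(21)=∅
  fail(10) 'be': from fail(9)=0 chase 'e': 0 ⇒ 4;  out=∅∪out(4)={1}
  fail(15) 'cd': from fail(14)=0 chase 'd': 0 ⇒ 21;  out=∅∪out(21)=∅
  fail(20) 'ec': from fail(4)=0 chase 'c': 0 ⇒ 14;  out={6}∪out(14)={6}
  fail(22) 'dc': from fail(21)=0 chase 'c': 0 ⇒ 14;  out={7}∪out(14)={7}
  fail(3) 'ace': from fail(2)=14 chase 'e': 14→0 ⇒ 4;  out={0}∪out(4)={0,1}
  fail(6) 'aac': from fail(5)=1 chase 'c': 1 ⇒ 2;  out={2}∪out(2)={2}
  fail(8) 'edc': from fail(7)=21 chase 'c': 21 ⇒ 22;  out={3}∪out(22)={3,7}
  fail(11) 'bed': from fail(10)=4 chase 'd': 4 ⇒ 7;  out=∅∪out(7)=∅
  fail(16) 'cdd': from fail(15)=21 chase 'd': 21→0 ⇒ 21;  out=∅∪out(21)=∅
  fail(12) 'beda': from fail(11)=7 chase 'a': 7→21→0 ⇒ 1;  out=∅∪out(1)=∅
  fail(17) 'cddc': from fail(16)=21 chase 'c': 21 ⇒ 22;  out=∅∪out(22)={7}
  fail(13) 'bedab': from fail(12)=1 chase 'b': 1→0 ⇒ 9;  out={4}∪out(9)={4}
  fail(18) 'cddcc': from fail(17)=22 chase 'c': 22→14→0 ⇒ 14;  out=∅∪out(14)=∅
  fail(19) 'cddccb': from fail(18)=14 chase 'b': 14→0 ⇒ 9;  out={5}∪out(9)={5}

Run:
[0] read 'e'  n0⇒n4  → match P1@[0:0]
[1] read 'e'  n4⇒n4 (fail-walked)  → match P1@[1:1]
[2] read 'c'  n4⇒n20  → match P6@[1:2]
[3] read 'b'  n20⇒n9 (fail-walked)
[4] read 'e'  n9⇒n10  → match P1@[4:4]
[5] read 'd'  n10⇒n11
[6] read 'b'  n11⇒n9 (fail-walked)
[7] read 'a'  n9⇒n1 (fail-walked)
[8] read 'd'  n1⇒n21 (fail-walked)
[9] read 'c'  n21⇒n22  → match P7@[8:9]
[10] read 'b'  n22⇒n9 (fail-walked)
[11] read 'e'  n9⇒n10  → match P1@[11:11]
[12] read 'd'  n10⇒n11
[13] read 'a'  n11⇒n12
[14] read 'b'  n12⇒n13  → match P4@[10:14]
[15] read 'a'  n13⇒n1 (fail-walked)
[16] read 'c'  n1⇒n2
[17] read 'd'  n2⇒n15 (fail-walked)
[18] read 'd'  n15⇒n16
[19] read 'c'  n16⇒n17  → match P7@[18:19]
[20] read 'c'  n17⇒n18
[21] read 'b'  n18⇒n19  → match P5@[16:21]
[22] read 'd'  n19⇒n21 (fail-walked)
[23] read 'd'  n21⇒n21 (fail-walked)
[24] read 'c'  n21⇒n22  → match P7@[23:24]
[25] read 'b'  n22⇒n9 (fail-walked)
[26] read 'e'  n9⇒n10  → match P1@[26:26]
[27] read 'd'  n10⇒n11
[28] read 'a'  n11⇒n12
[29] read 'b'  n12⇒n13  → match P4@[25:29]
[30] read 'a'  n13⇒n1 (fail-walked)
[31] read 'a'  n1⇒n5
[32] read 'c'  n5⇒n6  → match P2@[30:32]
[33] read 'd'  n6⇒n15 (fail-walked)
[34] read 'c'  n15⇒n22 (fail-walked)  → match P7@[33:34]
[35] read 'e'  n22⇒n4 (fail-walked)  → match P1@[35:35]

Matches: [[0,1],[1,1],[2,6],[4,1],[9,7],[11,1],[14,4],[19,7],[21,5],[24,7],[26,1],[29,4],[32,2],[34,7],[35,1]]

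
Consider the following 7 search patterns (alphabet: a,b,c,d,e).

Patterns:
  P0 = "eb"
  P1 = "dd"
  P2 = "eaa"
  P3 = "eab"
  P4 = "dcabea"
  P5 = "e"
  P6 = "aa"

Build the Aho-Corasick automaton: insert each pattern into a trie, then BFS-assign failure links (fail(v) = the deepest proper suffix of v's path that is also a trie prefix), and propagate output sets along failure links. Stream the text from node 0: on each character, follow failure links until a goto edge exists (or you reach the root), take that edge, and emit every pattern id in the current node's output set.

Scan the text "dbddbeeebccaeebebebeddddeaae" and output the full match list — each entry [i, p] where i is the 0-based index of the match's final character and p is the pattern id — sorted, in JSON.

Construct AC machine:
Trie nodes:
  0='ε' goto a→13 d→3 e→1
  1='e' goto a→5 b→2  [P5 ends]
  2='eb' goto ·  [P0 ends]
  3='d' goto c→8 d→4
  4='dd' goto ·  [P1 ends]
  5='ea' goto a→6 b→7
  6='eaa' goto ·  [P2 ends]
  7='eab' goto ·  [P3 ends]
  8='dc' goto a→9
  9='dca' goto b→10
  10='dcab' goto e→11
  11='dcabe' goto a→12
  12='dcabea' goto ·  [P4 ends]
  13='a' goto a→14
  14='aa' goto ·  [P6 ends]

BFS fail/out derivation:
  fail(1) 'e': from fail(0)=0 chase 'e': 0 ⇒ 0;  out={5}∪out(0)={5}
  fail(3) 'd': from fail(0)=0 chase 'd': 0 ⇒ 0;  out=∅∪out(0)=∅
  fail(13) 'a': from fail(0)=0 chase 'a': 0 ⇒ 0;  out=∅∪out(0)=∅
  fail(2) 'eb': from fail(1)=0 chase 'b': 0 ⇒ 0;  out={0}∪out(0)={0}
  fail(4) 'dd': from fail(3)=0 chase 'd': 0 ⇒ 3;  out={1}∪out(3)={1}
  fail(5) 'ea': from fail(1)=0 chase 'a': 0 ⇒ 13;  out=∅∪out(13)=∅
  fail(8) 'dc': from fail(3)=0 chase 'c': 0 ⇒ 0;  out=∅∪out(0)=∅
  fail(14) 'aa': from fail(13)=0 chase 'a': 0 ⇒ 13;  out={6}∪out(13)={6}
  fail(6) 'eaa': from fail(5)=13 chase 'a': 13 ⇒ 14;  out={2}∪out(14)={2,6}
  fail(7) 'eab': from fail(5)=13 chase 'b': 13→0 ⇒ 0;  out={3}∪out(0)={3}
  fail(9) 'dca': from fail(8)=0 chase 'a': 0 ⇒ 13;  out=∅∪out(13)=∅
  fail(10) 'dcab': from fail(9)=13 chase 'b': 13→0 ⇒ 0;  out=∅∪out(0)=∅
  fail(11) 'dcabe': from fail(10)=0 chase 'e': 0 ⇒ 1;  out=∅∪out(1)={5}
  fail(12) 'dcabea': from fail(11)=1 chase 'a': 1 ⇒ 5;  out={4}∪out(5)={4}

Text stream:
i=0 'd': node 0→3
i=1 'b': node 3→0 ·f
i=2 'd': node 0→3
i=3 'd': node 3→4  → match P1@[2:3]
i=4 'b': node 4→0 ·f
i=5 'e': node 0→1  → match P5@[5:5]
i=6 'e': node 1→1 ·f  → match P5@[6:6]
i=7 'e': node 1→1 ·f  → match P5@[7:7]
i=8 'b': node 1→2  → match P0@[7:8]
i=9 'c': node 2→0 ·f
i=10 'c': node 0→0
i=11 'a': node 0→13
i=12 'e': node 13→1 ·f  → match P5@[12:12]
i=13 'e': node 1→1 ·f  → match P5@[13:13]
i=14 'b': node 1→2  → match P0@[13:14]
i=15 'e': node 2→1 ·f  → match P5@[15:15]
i=16 'b': node 1→2  → match P0@[15:16]
i=17 'e': node 2→1 ·f  → match P5@[17:17]
i=18 'b': node 1→2  → match P0@[17:18]
i=19 'e': node 2→1 ·f  → match P5@[19:19]
i=20 'd': node 1→3 ·f
i=21 'd': node 3→4  → match P1@[20:21]
i=22 'd': node 4→4 ·f  → match P1@[21:22]
i=23 'd': node 4→4 ·f  → match P1@[22:23]
i=24 'e': node 4→1 ·f  → match P5@[24:24]
i=25 'a': node 1→5
i=26 'a': node 5→6  → match P2@[24:26],P6@[25:26]
i=27 'e': node 6→1 ·f  → match P5@[27:27]

Result: [[3,1],[5,5],[6,5],[7,5],[8,0],[12,5],[13,5],[14,0],[15,5],[16,0],[17,5],[18,0],[19,5],[21,1],[22,1],[23,1],[24,5],[26,2],[26,6],[27,5]]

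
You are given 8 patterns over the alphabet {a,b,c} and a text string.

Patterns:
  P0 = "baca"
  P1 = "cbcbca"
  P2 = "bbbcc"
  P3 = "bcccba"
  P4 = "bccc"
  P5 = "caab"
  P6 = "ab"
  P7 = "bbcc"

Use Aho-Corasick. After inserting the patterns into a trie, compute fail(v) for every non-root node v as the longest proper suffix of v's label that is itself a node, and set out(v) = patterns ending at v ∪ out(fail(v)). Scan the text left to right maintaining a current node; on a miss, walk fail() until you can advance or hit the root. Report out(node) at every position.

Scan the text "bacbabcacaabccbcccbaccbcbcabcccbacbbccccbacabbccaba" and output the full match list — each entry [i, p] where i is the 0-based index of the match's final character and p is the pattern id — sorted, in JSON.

Construct AC machine:
Trie (insert patterns):
  n0 'ε': a→23 b→1 c→5
  n1 'b': a→2 b→11 c→15
  n2 'ba': c→3
  n3 'bac': a→4
  n4 'baca': ·  ←P0
  n5 'c': a→20 b→6
  n6 'cb': c→7
  n7 'cbc': b→8
  n8 'cbcb': c→9
  n9 'cbcbc': a→10
  n10 'cbcbca': ·  ←P1
  n11 'bb': b→12 c→25
  n12 'bbb': c→13
  n13 'bbbc': c→14
  n14 'bbbcc': ·  ←P2
  n15 'bc': c→16
  n16 'bcc': c→17
  n17 'bccc': b→18  ←P4
  n18 'bcccb': a→19
  n19 'bcccba': ·  ←P3
  n20 'ca': a→21
  n21 'caa': b→22
  n22 'caab': ·  ←P5
  n23 'a': b→24
  n24 'ab': ·  ←P6
  n25 'bbc': c→26
  n26 'bbcc': ·  ←P7

BFS fail/out derivation:
  fail(1) 'b': from fail(0)=0 chase 'b': 0 ⇒ 0;  out=∅∪out(0)=∅
  fail(5) 'c': from fail(0)=0 chase 'c': 0 ⇒ 0;  out=∅∪out(0)=∅
  fail(23) 'a': from fail(0)=0 chase 'a': 0 ⇒ 0;  out=∅∪out(0)=∅
  fail(2) 'ba': from fail(1)=0 chase 'a': 0 ⇒ 23;  out=∅∪out(23)=∅
  fail(6) 'cb': from fail(5)=0 chase 'b': 0 ⇒ 1;  out=∅∪out(1)=∅
  fail(11) 'bb': from fail(1)=0 chase 'b': 0 ⇒ 1;  out=∅∪out(1)=∅
  fail(15) 'bc': from fail(1)=0 chase 'c': 0 ⇒ 5;  out=∅∪out(5)=∅
  fail(20) 'ca': from fail(5)=0 chase 'a': 0 ⇒ 23;  out=∅∪out(23)=∅
  fail(24) 'ab': from fail(23)=0 chase 'b': 0 ⇒ 1;  out={6}∪out(1)={6}
  fail(3) 'bac': from fail(2)=23 chase 'c': 23→0 ⇒ 5;  out=∅∪out(5)=∅
  fail(7) 'cbc': from fail(6)=1 chase 'c': 1 ⇒ 15;  out=∅∪out(15)=∅
  fail(12) 'bbb': from fail(11)=1 chase 'b': 1 ⇒ 11;  out=∅∪out(11)=∅
  fail(16) 'bcc': from fail(15)=5 chase 'c': 5→0 ⇒ 5;  out=∅∪out(5)=∅
  fail(21) 'caa': from fail(20)=23 chase 'a': 23→0 ⇒ 23;  out=∅∪out(23)=∅
  fail(25) 'bbc': from fail(11)=1 chase 'c': 1 ⇒ 15;  out=∅∪out(15)=∅
  fail(4) 'baca': from fail(3)=5 chase 'a': 5 ⇒ 20;  out={0}∪out(20)={0}
  fail(8) 'cbcb': from fail(7)=15 chase 'b': 15→5 ⇒ 6;  out=∅∪out(6)=∅
  fail(13) 'bbbc': from fail(12)=11 chase 'c': 11 ⇒ 25;  out=∅∪out(25)=∅
  fail(17) 'bccc': from fail(16)=5 chase 'c': 5→0 ⇒ 5;  out={4}∪out(5)={4}
  fail(22) 'caab': from fail(21)=23 chase 'b': 23 ⇒ 24;  out={5}∪out(24)={5,6}
  fail(26) 'bbcc': from fail(25)=15 chase 'c': 15 ⇒ 16;  out={7}∪out(16)={7}
  fail(9) 'cbcbc': from fail(8)=6 chase 'c': 6 ⇒ 7;  out=∅∪out(7)=∅
  fail(14) 'bbbcc': from fail(13)=25 chase 'c': 25 ⇒ 26;  out={2}∪out(26)={2,7}
  fail(18) 'bcccb': from fail(17)=5 chase 'b': 5 ⇒ 6;  out=∅∪out(6)=∅
  fail(10) 'cbcbca': from fail(9)=7 chase 'a': 7→15→5 ⇒ 20;  out={1}∪out(20)={1}
  fail(19) 'bcccba': from fail(18)=6 chase 'a': 6→1 ⇒ 2;  out={3}∪out(2)={3}

Run:
i=0 'b': node 0→1
i=1 'a': node 1→2
i=2 'c': node 2→3
i=3 'b': node 3→6 (fail-walked)
i=4 'a': node 6→2 (fail-walked)
i=5 'b': node 2→24 (fail-walked)  → match P6@[4:5]
i=6 'c': node 24→15 (fail-walked)
i=7 'a': node 15→20 (fail-walked)
i=8 'c': node 20→5 (fail-walked)
i=9 'a': node 5→20
i=10 'a': node 20→21
i=11 'b': node 21→22  → match P5@[8:11],P6@[10:11]
i=12 'c': node 22→15 (fail-walked)
i=13 'c': node 15→16
i=14 'b': node 16→6 (fail-walked)
i=15 'c': node 6→7
i=16 'c': node 7→16 (fail-walked)
i=17 'c': node 16→17  → match P4@[14:17]
i=18 'b': node 17→18
i=19 'a': node 18→19  → match P3@[14:19]
i=20 'c': node 19→3 (fail-walked)
i=21 'c': node 3→5 (fail-walked)
i=22 'b': node 5→6
i=23 'c': node 6→7
i=24 'b': node 7→8
i=25 'c': node 8→9
i=26 'a': node 9→10  → match P1@[21:26]
i=27 'b': node 10→24 (fail-walked)  → match P6@[26:27]
i=28 'c': node 24→15 (fail-walked)
i=29 'c': node 15→16
i=30 'c': node 16→17  → match P4@[27:30]
i=31 'b': node 17→18
i=32 'a': node 18→19  → match P3@[27:32]
i=33 'c': node 19→3 (fail-walked)
i=34 'b': node 3→6 (fail-walked)
i=35 'b': node 6→11 (fail-walked)
i=36 'c': node 11→25
i=37 'c': node 25→26  → match P7@[34:37]
i=38 'c': node 26→17 (fail-walked)  → match P4@[35:38]
i=39 'c': node 17→5 (fail-walked)
i=40 'b': node 5→6
i=41 'a': node 6→2 (fail-walked)
i=42 'c': node 2→3
i=43 'a': node 3→4  → match P0@[40:43]
i=44 'b': node 4→24 (fail-walked)  → match P6@[43:44]
i=45 'b': node 24→11 (fail-walked)
i=46 'c': node 11→25
i=47 'c': node 25→26  → match P7@[44:47]
i=48 'a': node 26→20 (fail-walked)
i=49 'b': node 20→24 (fail-walked)  → match P6@[48:49]
i=50 'a': node 24→2 (fail-walked)

All matches (sorted): [[5,6],[11,5],[11,6],[17,4],[19,3],[26,1],[27,6],[30,4],[32,3],[37,7],[38,4],[43,0],[44,6],[47,7],[49,6]]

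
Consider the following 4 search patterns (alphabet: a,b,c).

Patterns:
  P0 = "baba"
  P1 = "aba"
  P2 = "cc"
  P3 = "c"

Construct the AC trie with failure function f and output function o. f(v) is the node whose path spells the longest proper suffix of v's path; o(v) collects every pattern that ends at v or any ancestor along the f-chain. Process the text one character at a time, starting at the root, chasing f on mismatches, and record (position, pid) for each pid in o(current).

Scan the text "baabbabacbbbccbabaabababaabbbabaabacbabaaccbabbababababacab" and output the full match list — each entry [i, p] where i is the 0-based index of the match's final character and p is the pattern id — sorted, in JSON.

Construct AC machine:
Trie nodes:
  n0 'ε': a→5 b→1 c→8
  n1 'b': a→2
  n2 'ba': b→3
  n3 'bab': a→4
  n4 'baba': ·  [P0 ends]
  n5 'a': b→6
  n6 'ab': a→7
  n7 'aba': ·  [P1 ends]
  n8 'c': c→9  [P3 ends]
  n9 'cc': ·  [P2 ends]

Failure links (BFS by depth):
  fail(1) 'b': from fail(0)=0 chase 'b': 0 ⇒ 0;  out=∅∪out(0)=∅
  fail(5) 'a': from fail(0)=0 chase 'a': 0 ⇒ 0;  out=∅∪out(0)=∅
  fail(8) 'c': from fail(0)=0 chase 'c': 0 ⇒ 0;  out={3}∪out(0)={3}
  fail(2) 'ba': from fail(1)=0 chase 'a': 0 ⇒ 5;  out=∅∪out(5)=∅
  fail(6) 'ab': from fail(5)=0 chase 'b': 0 ⇒ 1;  out=∅∪out(1)=∅
  fail(9) 'cc': from fail(8)=0 chase 'c': 0 ⇒ 8;  out={2}∪out(8)={2,3}
  fail(3) 'bab': from fail(2)=5 chase 'b': 5 ⇒ 6;  out=∅∪out(6)=∅
  fail(7) 'aba': from fail(6)=1 chase 'a': 1 ⇒ 2;  out={1}∪out(2)={1}
  fail(4) 'baba': from fail(3)=6 chase 'a': 6 ⇒ 7;  out={0}∪out(7)={0,1}

Run:
i=0 'b': node 0→1
i=1 'a': node 1→2
i=2 'a': node 2→5 (via fail)
i=3 'b': node 5→6
i=4 'b': node 6→1 (via fail)
i=5 'a': node 1→2
i=6 'b': node 2→3
i=7 'a': node 3→4  emit P0@[4:7],P1@[5:7]
i=8 'c': node 4→8 (via fail)  emit P3@[8:8]
i=9 'b': node 8→1 (via fail)
i=10 'b': node 1→1 (via fail)
i=11 'b': node 1→1 (via fail)
i=12 'c': node 1→8 (via fail)  emit P3@[12:12]
i=13 'c': node 8→9  emit P2@[12:13],P3@[13:13]
i=14 'b': node 9→1 (via fail)
i=15 'a': node 1→2
i=16 'b': node 2→3
i=17 'a': node 3→4  emit P0@[14:17],P1@[15:17]
i=18 'a': node 4→5 (via fail)
i=19 'b': node 5→6
i=20 'a': node 6→7  emit P1@[18:20]
i=21 'b': node 7→3 (via fail)
i=22 'a': node 3→4  emit P0@[19:22],P1@[20:22]
i=23 'b': node 4→3 (via fail)
i=24 'a': node 3→4  emit P0@[21:24],P1@[22:24]
i=25 'a': node 4→5 (via fail)
i=26 'b': node 5→6
i=27 'b': node 6→1 (via fail)
i=28 'b': node 1→1 (via fail)
i=29 'a': node 1→2
i=30 'b': node 2→3
i=31 'a': node 3→4  emit P0@[28:31],P1@[29:31]
i=32 'a': node 4→5 (via fail)
i=33 'b': node 5→6
i=34 'a': node 6→7  emit P1@[32:34]
i=35 'c': node 7→8 (via fail)  emit P3@[35:35]
i=36 'b': node 8→1 (via fail)
i=37 'a': node 1→2
i=38 'b': node 2→3
i=39 'a': node 3→4  emit P0@[36:39],P1@[37:39]
i=40 'a': node 4→5 (via fail)
i=41 'c': node 5→8 (via fail)  emit P3@[41:41]
i=42 'c': node 8→9  emit P2@[41:42],P3@[42:42]
i=43 'b': node 9→1 (via fail)
i=44 'a': node 1→2
i=45 'b': node 2→3
i=46 'b': node 3→1 (via fail)
i=47 'a': node 1→2
i=48 'b': node 2→3
i=49 'a': node 3→4  emit P0@[46:49],P1@[47:49]
i=50 'b': node 4→3 (via fail)
i=51 'a': node 3→4  emit P0@[48:51],P1@[49:51]
i=52 'b': node 4→3 (via fail)
i=53 'a': node 3→4  emit P0@[50:53],P1@[51:53]
i=54 'b': node 4→3 (via fail)
i=55 'a': node 3→4  emit P0@[52:55],P1@[53:55]
i=56 'c': node 4→8 (via fail)  emit P3@[56:56]
i=57 'a': node 8→5 (via fail)
i=58 'b': node 5→6

All matches (sorted): [[7,0],[7,1],[8,3],[12,3],[13,2],[13,3],[17,0],[17,1],[20,1],[22,0],[22,1],[24,0],[24,1],[31,0],[31,1],[34,1],[35,3],[39,0],[39,1],[41,3],[42,2],[42,3],[49,0],[49,1],[51,0],[51,1],[53,0],[53,1],[55,0],[55,1],[56,3]]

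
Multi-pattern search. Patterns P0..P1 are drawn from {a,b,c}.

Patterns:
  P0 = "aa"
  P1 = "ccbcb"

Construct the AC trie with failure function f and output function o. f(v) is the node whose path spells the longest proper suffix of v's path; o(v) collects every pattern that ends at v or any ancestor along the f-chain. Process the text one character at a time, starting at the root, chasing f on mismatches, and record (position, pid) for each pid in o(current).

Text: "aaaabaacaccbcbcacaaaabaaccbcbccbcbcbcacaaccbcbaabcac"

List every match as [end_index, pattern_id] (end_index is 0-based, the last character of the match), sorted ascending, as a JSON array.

Build:
Trie (insert patterns):
  0='ε' goto a→1 c→3
  1='a' goto a→2
  2='aa' goto ·  ←P0
  3='c' goto c→4
  4='cc' goto b→5
  5='ccb' goto c→6
  6='ccbc' goto b→7
  7='ccbcb' goto ·  ←P1

BFS fail/out derivation:
  fail(1) 'a': from fail(0)=0 chase 'a': 0 ⇒ 0;  out=∅∪out(0)=∅
  fail(3) 'c': from fail(0)=0 chase 'c': 0 ⇒ 0;  out=∅∪out(0)=∅
  fail(2) 'aa': from fail(1)=0 chase 'a': 0 ⇒ 1;  out={0}∪out(1)={0}
  fail(4) 'cc': from fail(3)=0 chase 'c': 0 ⇒ 3;  out=∅∪out(3)=∅
  fail(5) 'ccb': from fail(4)=3 chase 'b': 3→0 ⇒ 0;  out=∅∪out(0)=∅
  fail(6) 'ccbc': from fail(5)=0 chase 'c': 0 ⇒ 3;  out=∅∪out(3)=∅
  fail(7) 'ccbcb': from fail(6)=3 chase 'b': 3→0 ⇒ 0;  out={1}∪out(0)={1}

Scan:
i=0 'a': node 0→1
i=1 'a': node 1→2  ** P0@[0:1]
i=2 'a': node 2→2 (via fail)  ** P0@[1:2]
i=3 'a': node 2→2 (via fail)  ** P0@[2:3]
i=4 'b': node 2→0 (via fail)
i=5 'a': node 0→1
i=6 'a': node 1→2  ** P0@[5:6]
i=7 'c': node 2→3 (via fail)
i=8 'a': node 3→1 (via fail)
i=9 'c': node 1→3 (via fail)
i=10 'c': node 3→4
i=11 'b': node 4→5
i=12 'c': node 5→6
i=13 'b': node 6→7  ** P1@[9:13]
i=14 'c': node 7→3 (via fail)
i=15 'a': node 3→1 (via fail)
i=16 'c': node 1→3 (via fail)
i=17 'a': node 3→1 (via fail)
i=18 'a': node 1→2  ** P0@[17:18]
i=19 'a': node 2→2 (via fail)  ** P0@[18:19]
i=20 'a': node 2→2 (via fail)  ** P0@[19:20]
i=21 'b': node 2→0 (via fail)
i=22 'a': node 0→1
i=23 'a': node 1→2  ** P0@[22:23]
i=24 'c': node 2→3 (via fail)
i=25 'c': node 3→4
i=26 'b': node 4→5
i=27 'c': node 5→6
i=28 'b': node 6→7  ** P1@[24:28]
i=29 'c': node 7→3 (via fail)
i=30 'c': node 3→4
i=31 'b': node 4→5
i=32 'c': node 5→6
i=33 'b': node 6→7  ** P1@[29:33]
i=34 'c': node 7→3 (via fail)
i=35 'b': node 3→0 (via fail)
i=36 'c': node 0→3
i=37 'a': node 3→1 (via fail)
i=38 'c': node 1→3 (via fail)
i=39 'a': node 3→1 (via fail)
i=40 'a': node 1→2  ** P0@[39:40]
i=41 'c': node 2→3 (via fail)
i=42 'c': node 3→4
i=43 'b': node 4→5
i=44 'c': node 5→6
i=45 'b': node 6→7  ** P1@[41:45]
i=46 'a': node 7→1 (via fail)
i=47 'a': node 1→2  ** P0@[46:47]
i=48 'b': node 2→0 (via fail)
i=49 'c': node 0→3
i=50 'a': node 3→1 (via fail)
i=51 'c': node 1→3 (via fail)

Matches: [[1,0],[2,0],[3,0],[6,0],[13,1],[18,0],[19,0],[20,0],[23,0],[28,1],[33,1],[40,0],[45,1],[47,0]]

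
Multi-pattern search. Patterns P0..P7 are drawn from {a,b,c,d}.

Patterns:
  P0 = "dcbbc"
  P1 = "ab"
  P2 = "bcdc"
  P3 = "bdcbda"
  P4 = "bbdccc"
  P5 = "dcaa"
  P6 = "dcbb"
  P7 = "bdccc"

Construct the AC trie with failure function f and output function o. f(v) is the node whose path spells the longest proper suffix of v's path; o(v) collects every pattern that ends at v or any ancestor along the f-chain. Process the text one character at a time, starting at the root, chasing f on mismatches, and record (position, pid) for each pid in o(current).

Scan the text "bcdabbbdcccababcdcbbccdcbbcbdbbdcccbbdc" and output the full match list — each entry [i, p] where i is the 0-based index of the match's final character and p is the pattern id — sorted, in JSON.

Build:
Trie (insert patterns):
  0='ε' goto a→6 b→8 d→1
  1='d' goto c→2
  2='dc' goto a→22 b→3
  3='dcb' goto b→4
  4='dcbb' goto c→5  [P6 ends]
  5='dcbbc' goto ·  [P0 ends]
  6='a' goto b→7
  7='ab' goto ·  [P1 ends]
  8='b' goto b→17 c→9 d→12
  9='bc' goto d→10
  10='bcd' goto c→11
  11='bcdc' goto ·  [P2 ends]
  12='bd' goto c→13
  13='bdc' goto b→14 c→24
  14='bdcb' goto d→15
  15='bdcbd' goto a→16
  16='bdcbda' goto ·  [P3 ends]
  17='bb' goto d→18
  18='bbd' goto c→19
  19='bbdc' goto c→20
  20='bbdcc' goto c→21
  21='bbdccc' goto ·  [P4 ends]
  22='dca' goto a→23
  23='dcaa' goto ·  [P5 ends]
  24='bdcc' goto c→25
  25='bdccc' goto ·  [P7 ends]

BFS fail/out derivation:
  n1('d'): parent n0 fail=0; on 'd' 0 → fail=0;  out ∅∪∅=∅
  n6('a'): parent n0 fail=0; on 'a' 0 → fail=0;  out ∅∪∅=∅
  n8('b'): parent n0 fail=0; on 'b' 0 → fail=0;  out ∅∪∅=∅
  n2('dc'): parent n1 fail=0; on 'c' 0 → fail=0;  out ∅∪∅=∅
  n7('ab'): parent n6 fail=0; on 'b' 0 → fail=8;  out {1}∪∅={1}
  n9('bc'): parent n8 fail=0; on 'c' 0 → fail=0;  out ∅∪∅=∅
  n12('bd'): parent n8 fail=0; on 'd' 0 → fail=1;  out ∅∪∅=∅
  n17('bb'): parent n8 fail=0; on 'b' 0 → fail=8;  out ∅∪∅=∅
  n3('dcb'): parent n2 fail=0; on 'b' 0 → fail=8;  out ∅∪∅=∅
  n10('bcd'): parent n9 fail=0; on 'd' 0 → fail=1;  out ∅∪∅=∅
  n13('bdc'): parent n12 fail=1; on 'c' 1 → fail=2;  out ∅∪∅=∅
  n18('bbd'): parent n17 fail=8; on 'd' 8 → fail=12;  out ∅∪∅=∅
  n22('dca'): parent n2 fail=0; on 'a' 0 → fail=6;  out ∅∪∅=∅
  n4('dcbb'): parent n3 fail=8; on 'b' 8 → fail=17;  out {6}∪∅={6}
  n11('bcdc'): parent n10 fail=1; on 'c' 1 → fail=2;  out {2}∪∅={2}
  n14('bdcb'): parent n13 fail=2; on 'b' 2 → fail=3;  out ∅∪∅=∅
  n19('bbdc'): parent n18 fail=12; on 'c' 12 → fail=13;  out ∅∪∅=∅
  n23('dcaa'): parent n22 fail=6; on 'a' 6→0 → fail=6;  out {5}∪∅={5}
  n24('bdcc'): parent n13 fail=2; on 'c' 2→0 → fail=0;  out ∅∪∅=∅
  n5('dcbbc'): parent n4 fail=17; on 'c' 17→8 → fail=9;  out {0}∪∅={0}
  n15('bdcbd'): parent n14 fail=3; on 'd' 3→8 → fail=12;  out ∅∪∅=∅
  n20('bbdcc'): parent n19 fail=13; on 'c' 13 → fail=24;  out ∅∪∅=∅
  n25('bdccc'): parent n24 fail=0; on 'c' 0 → fail=0;  out {7}∪∅={7}
  n16('bdcbda'): parent n15 fail=12; on 'a' 12→1→0 → fail=6;  out {3}∪∅={3}
  n21('bbdccc'): parent n20 fail=24; on 'c' 24 → fail=25;  out {4}∪{7}={4,7}

Text stream:
[0] read 'b'  n0⇒n8
[1] read 'c'  n8⇒n9
[2] read 'd'  n9⇒n10
[3] read 'a'  n10⇒n6 ·f
[4] read 'b'  n6⇒n7  → match P1@[3:4]
[5] read 'b'  n7⇒n17 ·f
[6] read 'b'  n17⇒n17 ·f
[7] read 'd'  n17⇒n18
[8] read 'c'  n18⇒n19
[9] read 'c'  n19⇒n20
[10] read 'c'  n20⇒n21  → match P4@[5:10],P7@[6:10]
[11] read 'a'  n21⇒n6 ·f
[12] read 'b'  n6⇒n7  → match P1@[11:12]
[13] read 'a'  n7⇒n6 ·f
[14] read 'b'  n6⇒n7  → match P1@[13:14]
[15] read 'c'  n7⇒n9 ·f
[16] read 'd'  n9⇒n10
[17] read 'c'  n10⇒n11  → match P2@[14:17]
[18] read 'b'  n11⇒n3 ·f
[19] read 'b'  n3⇒n4  → match P6@[16:19]
[20] read 'c'  n4⇒n5  → match P0@[16:20]
[21] read 'c'  n5⇒n0 ·f
[22] read 'd'  n0⇒n1
[23] read 'c'  n1⇒n2
[24] read 'b'  n2⇒n3
[25] read 'b'  n3⇒n4  → match P6@[22:25]
[26] read 'c'  n4⇒n5  → match P0@[22:26]
[27] read 'b'  n5⇒n8 ·f
[28] read 'd'  n8⇒n12
[29] read 'b'  n12⇒n8 ·f
[30] read 'b'  n8⇒n17
[31] read 'd'  n17⇒n18
[32] read 'c'  n18⇒n19
[33] read 'c'  n19⇒n20
[34] read 'c'  n20⇒n21  → match P4@[29:34],P7@[30:34]
[35] read 'b'  n21⇒n8 ·f
[36] read 'b'  n8⇒n17
[37] read 'd'  n17⇒n18
[38] read 'c'  n18⇒n19

All matches (sorted): [[4,1],[10,4],[10,7],[12,1],[14,1],[17,2],[19,6],[20,0],[25,6],[26,0],[34,4],[34,7]]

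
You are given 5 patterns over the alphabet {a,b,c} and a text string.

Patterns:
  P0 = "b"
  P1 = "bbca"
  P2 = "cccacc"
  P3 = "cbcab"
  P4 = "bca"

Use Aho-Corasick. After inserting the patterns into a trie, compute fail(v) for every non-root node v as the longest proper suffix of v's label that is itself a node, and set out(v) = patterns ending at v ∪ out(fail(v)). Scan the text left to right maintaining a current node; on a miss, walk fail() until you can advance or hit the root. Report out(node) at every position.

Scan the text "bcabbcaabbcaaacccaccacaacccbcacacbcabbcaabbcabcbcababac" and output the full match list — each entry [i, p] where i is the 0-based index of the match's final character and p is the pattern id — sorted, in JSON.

Build automaton:
Trie (insert patterns):
  n0 'ε': b→1 c→5
  n1 'b': b→2 c→15  [P0 ends]
  n2 'bb': c→3
  n3 'bbc': a→4
  n4 'bbca': ·  [P1 ends]
  n5 'c': b→11 c→6
  n6 'cc': c→7
  n7 'ccc': a→8
  n8 'ccca': c→9
  n9 'cccac': c→10
  n10 'cccacc': ·  [P2 ends]
  n11 'cb': c→12
  n12 'cbc': a→13
  n13 'cbca': b→14
  n14 'cbcab': ·  [P3 ends]
  n15 'bc': a→16
  n16 'bca': ·  [P4 ends]

BFS fail/out derivation:
  n1('b'): parent n0 fail=0; on 'b' 0 → fail=0;  out {0}∪∅={0}
  n5('c'): parent n0 fail=0; on 'c' 0 → fail=0;  out ∅∪∅=∅
  n2('bb'): parent n1 fail=0; on 'b' 0 → fail=1;  out ∅∪{0}={0}
  n6('cc'): parent n5 fail=0; on 'c' 0 → fail=5;  out ∅∪∅=∅
  n11('cb'): parent n5 fail=0; on 'b' 0 → fail=1;  out ∅∪{0}={0}
  n15('bc'): parent n1 fail=0; on 'c' 0 → fail=5;  out ∅∪∅=∅
  n3('bbc'): parent n2 fail=1; on 'c' 1 → fail=15;  out ∅∪∅=∅
  n7('ccc'): parent n6 fail=5; on 'c' 5 → fail=6;  out ∅∪∅=∅
  n12('cbc'): parent n11 fail=1; on 'c' 1 → fail=15;  out ∅∪∅=∅
  n16('bca'): parent n15 fail=5; on 'a' 5→0 → fail=0;  out {4}∪∅={4}
  n4('bbca'): parent n3 fail=15; on 'a' 15 → fail=16;  out {1}∪{4}={1,4}
  n8('ccca'): parent n7 fail=6; on 'a' 6→5→0 → fail=0;  out ∅∪∅=∅
  n13('cbca'): parent n12 fail=15; on 'a' 15 → fail=16;  out ∅∪{4}={4}
  n9('cccac'): parent n8 fail=0; on 'c' 0 → fail=5;  out ∅∪∅=∅
  n14('cbcab'): parent n13 fail=16; on 'b' 16→0 → fail=1;  out {3}∪{0}={0,3}
  n10('cccacc'): parent n9 fail=5; on 'c' 5 → fail=6;  out {2}∪∅={2}

Run:
pos 0 'b': at 1  emit P0@[0:0]
pos 1 'c': at 15
pos 2 'a': at 16  emit P4@[0:2]
pos 3 'b': at 1 (via fail)  emit P0@[3:3]
pos 4 'b': at 2  emit P0@[4:4]
pos 5 'c': at 3
pos 6 'a': at 4  emit P1@[3:6],P4@[4:6]
pos 7 'a': at 0 (via fail)
pos 8 'b': at 1  emit P0@[8:8]
pos 9 'b': at 2  emit P0@[9:9]
pos 10 'c': at 3
pos 11 'a': at 4  emit P1@[8:11],P4@[9:11]
pos 12 'a': at 0 (via fail)
pos 13 'a': at 0
pos 14 'c': at 5
pos 15 'c': at 6
pos 16 'c': at 7
pos 17 'a': at 8
pos 18 'c': at 9
pos 19 'c': at 10  emit P2@[14:19]
pos 20 'a': at 0 (via fail)
pos 21 'c': at 5
pos 22 'a': at 0 (via fail)
pos 23 'a': at 0
pos 24 'c': at 5
pos 25 'c': at 6
pos 26 'c': at 7
pos 27 'b': at 11 (via fail)  emit P0@[27:27]
pos 28 'c': at 12
pos 29 'a': at 13  emit P4@[27:29]
pos 30 'c': at 5 (via fail)
pos 31 'a': at 0 (via fail)
pos 32 'c': at 5
pos 33 'b': at 11  emit P0@[33:33]
pos 34 'c': at 12
pos 35 'a': at 13  emit P4@[33:35]
pos 36 'b': at 14  emit P0@[36:36],P3@[32:36]
pos 37 'b': at 2 (via fail)  emit P0@[37:37]
pos 38 'c': at 3
pos 39 'a': at 4  emit P1@[36:39],P4@[37:39]
pos 40 'a': at 0 (via fail)
pos 41 'b': at 1  emit P0@[41:41]
pos 42 'b': at 2  emit P0@[42:42]
pos 43 'c': at 3
pos 44 'a': at 4  emit P1@[41:44],P4@[42:44]
pos 45 'b': at 1 (via fail)  emit P0@[45:45]
pos 46 'c': at 15
pos 47 'b': at 11 (via fail)  emit P0@[47:47]
pos 48 'c': at 12
pos 49 'a': at 13  emit P4@[47:49]
pos 50 'b': at 14  emit P0@[50:50],P3@[46:50]
pos 51 'a': at 0 (via fail)
pos 52 'b': at 1  emit P0@[52:52]
pos 53 'a': at 0 (via fail)
pos 54 'c': at 5

Matches: [[0,0],[2,4],[3,0],[4,0],[6,1],[6,4],[8,0],[9,0],[11,1],[11,4],[19,2],[27,0],[29,4],[33,0],[35,4],[36,0],[36,3],[37,0],[39,1],[39,4],[41,0],[42,0],[44,1],[44,4],[45,0],[47,0],[49,4],[50,0],[50,3],[52,0]]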